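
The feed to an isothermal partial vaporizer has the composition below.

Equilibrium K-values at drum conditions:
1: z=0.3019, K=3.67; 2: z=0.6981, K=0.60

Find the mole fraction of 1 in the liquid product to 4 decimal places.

x_1 = 0.1303

Material balance + equilibrium reduce to Σ zᵢ(Kᵢ−1)/(1+V/F(Kᵢ−1)) = 0.
Check two-phase: ΣzᵢKᵢ = 1.5268 > 1 and Σzᵢ/Kᵢ = 1.2458 > 1, so g(0) = 0.5268 > 0 and g(1) = -0.2458 < 0.
Binary case is linear: z₁(K₁−1)(1+V/F(K₂−1)) + z₂(K₂−1)(1+V/F(K₁−1)) = 0
⇒ V/F = [z₁(K₁−1)+z₂(K₂−1)] / [−(K₁−1)(K₂−1)] = 0.52683/1.06800 = 0.4933
Compositions from xᵢ = zᵢ/(1+V/F(Kᵢ−1)), yᵢ = Kᵢxᵢ:
  1: x = 0.1303, y = 0.4782
  2: x = 0.8697, y = 0.5218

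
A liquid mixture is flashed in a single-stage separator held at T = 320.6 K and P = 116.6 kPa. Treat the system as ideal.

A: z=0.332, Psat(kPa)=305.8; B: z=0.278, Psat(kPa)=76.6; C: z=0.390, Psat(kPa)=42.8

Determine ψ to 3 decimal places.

Raoult's law: Kᵢ = Pᵢˢᵃᵗ/P = Pᵢˢᵃᵗ/116.6.
  K_A = 305.8/116.6 = 2.62264, K_B = 76.6/116.6 = 0.65695, K_C = 42.8/116.6 = 0.36707
Let ψ = V/F and solve Σ zᵢ(Kᵢ−1)/(1+ψ(Kᵢ−1)) = 0.
Feasibility: ΣzᵢKᵢ = 1.197, Σzᵢ/Kᵢ = 1.612 — both > 1, two phases present.
Iterate (Newton) starting at ψ = 0.5:
  ψ = 0.500: g = -0.1788, g' = -0.648 → ψ = 0.224
  ψ = 0.224: g = 0.0040, g' = -0.721 → ψ = 0.230
Converged at ψ = 0.230.

ψ = 0.230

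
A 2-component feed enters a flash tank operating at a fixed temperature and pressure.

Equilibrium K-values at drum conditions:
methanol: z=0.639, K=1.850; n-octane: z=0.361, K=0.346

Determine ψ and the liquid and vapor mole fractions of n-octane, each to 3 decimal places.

ψ = 0.552, x_n-octane = 0.565, y_n-octane = 0.196

Rachford–Rice: g(ψ) = Σ zᵢ(Kᵢ−1)/(1+ψ(Kᵢ−1)) = 0.
Check two-phase: ΣzᵢKᵢ = 1.307 > 1 and Σzᵢ/Kᵢ = 1.389 > 1, so g(0) = 0.307 > 0 and g(1) = -0.389 < 0.
Binary case is linear: z₁(K₁−1)(1+ψ(K₂−1)) + z₂(K₂−1)(1+ψ(K₁−1)) = 0
⇒ ψ = [z₁(K₁−1)+z₂(K₂−1)] / [−(K₁−1)(K₂−1)] = 0.3071/0.5559 = 0.552
Compositions from xᵢ = zᵢ/(1+ψ(Kᵢ−1)), yᵢ = Kᵢxᵢ:
  methanol: x = 0.435, y = 0.804
  n-octane: x = 0.565, y = 0.196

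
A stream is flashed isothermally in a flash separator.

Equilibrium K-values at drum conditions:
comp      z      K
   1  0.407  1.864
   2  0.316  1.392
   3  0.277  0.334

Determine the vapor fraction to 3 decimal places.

Material balance + equilibrium reduce to Σ zᵢ(Kᵢ−1)/(1+ψ(Kᵢ−1)) = 0.
Check two-phase: ΣzᵢKᵢ = 1.291 > 1 and Σzᵢ/Kᵢ = 1.275 > 1, so g(0) = 0.291 > 0 and g(1) = -0.275 < 0.
Newton–Raphson from ψ = 0.5:
  ψ = 0.500: g = 0.0726, g' = -0.458 → ψ = 0.658
  ψ = 0.658: g = -0.0059, g' = -0.544 → ψ = 0.647
Converged at ψ = 0.647.

ψ = 0.647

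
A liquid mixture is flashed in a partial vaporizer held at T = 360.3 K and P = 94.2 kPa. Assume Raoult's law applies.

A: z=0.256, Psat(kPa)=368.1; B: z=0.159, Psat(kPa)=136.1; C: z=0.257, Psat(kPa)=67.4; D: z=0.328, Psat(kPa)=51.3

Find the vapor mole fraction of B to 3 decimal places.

Raoult's law: Kᵢ = Pᵢˢᵃᵗ/P = Pᵢˢᵃᵗ/94.2.
  K_A = 368.1/94.2 = 3.90764, K_B = 136.1/94.2 = 1.44480, K_C = 67.4/94.2 = 0.71550, K_D = 51.3/94.2 = 0.54459
Material balance + equilibrium reduce to Σ zᵢ(Kᵢ−1)/(1+V/F(Kᵢ−1)) = 0.
Check two-phase: ΣzᵢKᵢ = 1.593 > 1 and Σzᵢ/Kᵢ = 1.137 > 1, so g(0) = 0.593 > 0 and g(1) = -0.137 < 0.
Iterate (Newton) starting at V/F = 0.5:
  V/F = 0.500: g = 0.0825, g' = -0.523 → V/F = 0.658
  V/F = 0.658: g = 0.0070, g' = -0.444 → V/F = 0.674
Converged at V/F = 0.674.
Compositions from xᵢ = zᵢ/(1+V/F(Kᵢ−1)), yᵢ = Kᵢxᵢ:
  A: x = 0.087, y = 0.338
  B: x = 0.122, y = 0.177
  C: x = 0.318, y = 0.227
  D: x = 0.473, y = 0.258

y_B = 0.177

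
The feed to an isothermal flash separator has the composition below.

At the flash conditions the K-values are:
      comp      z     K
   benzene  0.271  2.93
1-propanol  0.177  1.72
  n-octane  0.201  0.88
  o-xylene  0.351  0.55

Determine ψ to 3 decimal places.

Material balance + equilibrium reduce to Σ zᵢ(Kᵢ−1)/(1+ψ(Kᵢ−1)) = 0.
g(0) = ΣzᵢKᵢ − 1 = 0.468 and g(1) = 1 − Σzᵢ/Kᵢ = -0.062, so a root lies in (0, 1).
Newton–Raphson from ψ = 0.53:
  ψ = 0.530: g = 0.1176, g' = -0.421 → ψ = 0.810
  ψ = 0.810: g = 0.0094, g' = -0.370 → ψ = 0.835
Converged at ψ = 0.835.

ψ = 0.835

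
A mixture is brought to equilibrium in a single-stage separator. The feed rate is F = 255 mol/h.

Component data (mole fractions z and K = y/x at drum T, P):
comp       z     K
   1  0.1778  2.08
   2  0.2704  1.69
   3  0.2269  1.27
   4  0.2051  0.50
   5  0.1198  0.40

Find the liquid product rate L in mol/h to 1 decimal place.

L = 73.2 mol/h

Newton–Raphson from β = 0.31:
  β = 0.3100: g = 0.14443, g' = -0.3547 → β = 0.7171
  β = 0.7171: g = -0.00169, g' = -0.3926 → β = 0.7128
Converged at β = 0.7128.
Then V = β·F = 0.7128·255 = 181.8 mol/h and L = F − V = 73.2 mol/h.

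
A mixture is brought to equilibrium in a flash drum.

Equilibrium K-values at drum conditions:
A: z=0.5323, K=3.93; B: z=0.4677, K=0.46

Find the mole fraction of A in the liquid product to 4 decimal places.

x_A = 0.1556

Binary case is linear: z₁(K₁−1)(1+ψ(K₂−1)) + z₂(K₂−1)(1+ψ(K₁−1)) = 0
⇒ ψ = [z₁(K₁−1)+z₂(K₂−1)] / [−(K₁−1)(K₂−1)] = 1.30708/1.58220 = 0.8261
Compositions from xᵢ = zᵢ/(1+ψ(Kᵢ−1)), yᵢ = Kᵢxᵢ:
  A: x = 0.1556, y = 0.6116
  B: x = 0.8444, y = 0.3884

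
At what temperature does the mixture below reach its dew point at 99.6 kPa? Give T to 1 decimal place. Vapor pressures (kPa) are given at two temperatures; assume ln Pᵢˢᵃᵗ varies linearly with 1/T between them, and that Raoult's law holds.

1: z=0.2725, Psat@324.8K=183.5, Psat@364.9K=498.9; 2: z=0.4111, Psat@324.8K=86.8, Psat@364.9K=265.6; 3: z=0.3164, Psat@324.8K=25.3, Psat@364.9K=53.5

Dew-point temperature: Σzᵢ·P/Pᵢˢᵃᵗ(T) = 1. Interpolate ln Pᵢˢᵃᵗ = aᵢ + bᵢ/T.
  T = 324.8 K: ΣzᵢP/Pᵢˢᵃᵗ = 1.8652
  T = 364.9 K: ΣzᵢP/Pᵢˢᵃᵗ = 0.7976
  T = 344.9 K: ΣzᵢP/Pᵢˢᵃᵗ = 1.1850
  T = 354.9 K: ΣzᵢP/Pᵢˢᵃᵗ = 0.9662
  T = 349.9 K: ΣzᵢP/Pᵢˢᵃᵗ = 1.0683
  T = 352.4 K: ΣzᵢP/Pᵢˢᵃᵗ = 1.0155
Interpolating between 352.4 K and 354.9 K gives T ≈ 353.2 K.

T = 353.2 K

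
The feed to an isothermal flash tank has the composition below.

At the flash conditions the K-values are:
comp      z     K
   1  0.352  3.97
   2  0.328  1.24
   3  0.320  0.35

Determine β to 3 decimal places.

β = 0.731

Material balance + equilibrium reduce to Σ zᵢ(Kᵢ−1)/(1+β(Kᵢ−1)) = 0.
g(0) = ΣzᵢKᵢ − 1 = 0.916 and g(1) = 1 − Σzᵢ/Kᵢ = -0.267, so a root lies in (0, 1).
Newton iteration, β⁰ = 0.7:
  β = 0.700: g = 0.0253, g' = -0.797 → β = 0.732
  β = 0.732: g = -0.0003, g' = -0.814 → β = 0.731
Converged at β = 0.731.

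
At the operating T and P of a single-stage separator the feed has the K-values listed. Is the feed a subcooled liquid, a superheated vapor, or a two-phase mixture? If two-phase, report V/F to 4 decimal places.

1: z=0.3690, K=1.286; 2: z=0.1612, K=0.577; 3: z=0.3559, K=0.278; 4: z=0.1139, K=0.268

ΣzᵢKᵢ = 0.6970; Σzᵢ/Kᵢ = 2.2715.
Since ΣzᵢKᵢ < 1 the mixture is below its bubble point — single liquid phase.

subcooled liquid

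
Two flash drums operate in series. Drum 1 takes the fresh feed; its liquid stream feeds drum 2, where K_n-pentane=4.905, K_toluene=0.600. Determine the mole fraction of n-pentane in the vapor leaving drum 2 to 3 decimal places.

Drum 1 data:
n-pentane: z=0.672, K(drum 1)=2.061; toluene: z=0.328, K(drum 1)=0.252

Drum 1:
Material balance + equilibrium reduce to Σ zᵢ(Kᵢ−1)/(1+ψ₁(Kᵢ−1)) = 0.
Check two-phase: ΣzᵢKᵢ = 1.468 > 1 and Σzᵢ/Kᵢ = 1.628 > 1, so g(0) = 0.468 > 0 and g(1) = -0.628 < 0.
Newton–Raphson from ψ₁ = 0.5:
  ψ₁ = 0.500: g = 0.0739, g' = -0.791 → ψ₁ = 0.593
  ψ₁ = 0.593: g = -0.0037, g' = -0.878 → ψ₁ = 0.589
Converged at ψ₁ = 0.589.
Drum-1 compositions:
  n-pentane: x = 0.413, y = 0.852
  toluene: x = 0.587, y = 0.148
Drum-2 feed = drum-1 liquid: z₂ = (0.4135, 0.5865).
Drum 2:
Rachford–Rice: g(ψ₂) = Σ zᵢ(Kᵢ−1)/(1+ψ₂(Kᵢ−1)) = 0.
g(0) = ΣzᵢKᵢ − 1 = 1.380 and g(1) = 1 − Σzᵢ/Kᵢ = -0.062, so a root lies in (0, 1).
Binary case is linear: z₁(K₁−1)(1+ψ₂(K₂−1)) + z₂(K₂−1)(1+ψ₂(K₁−1)) = 0
⇒ ψ₂ = [z₁(K₁−1)+z₂(K₂−1)] / [−(K₁−1)(K₂−1)] = 1.3801/1.5620 = 0.884
  n-pentane: x = 0.093, y = 0.456
  toluene: x = 0.907, y = 0.544

y_n-pentane (drum 2) = 0.456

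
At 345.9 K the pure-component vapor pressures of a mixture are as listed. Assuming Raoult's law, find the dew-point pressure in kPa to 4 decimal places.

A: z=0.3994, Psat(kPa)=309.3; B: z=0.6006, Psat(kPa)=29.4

Pdew = 46.0408 kPa

At the dew point ψ → 1, so Σzᵢ/Kᵢ = 1 with Kᵢ = Pᵢˢᵃᵗ/P ⇒ 1/P = Σzᵢ/Pᵢˢᵃᵗ.
1/P = 0.3994/309.3 + 0.6006/29.4 = 0.0217199 ⇒ P = 46.0408 kPa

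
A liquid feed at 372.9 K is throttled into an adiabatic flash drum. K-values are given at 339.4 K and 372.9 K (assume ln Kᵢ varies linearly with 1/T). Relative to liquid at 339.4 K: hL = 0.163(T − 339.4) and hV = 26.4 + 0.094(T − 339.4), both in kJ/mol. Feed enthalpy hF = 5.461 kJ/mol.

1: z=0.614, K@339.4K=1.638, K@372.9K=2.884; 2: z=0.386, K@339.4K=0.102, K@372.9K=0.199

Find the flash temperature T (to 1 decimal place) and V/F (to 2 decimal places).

Adiabatic flash: solve Rachford–Rice at each trial T, then check hF = ψ·hV(T) + (1−ψ)·hL(T).
  T = 339.4 K: K = (1.638, 0.102), RR gives ψ = 0.079, H_out = 2.078 kJ/mol
  T = 372.9 K: K = (2.884, 0.199), RR gives ψ = 0.562, H_out = 18.990 kJ/mol
  T = 356.1 K: K = (2.201, 0.145), RR gives ψ = 0.396, H_out = 12.728 kJ/mol
  T = 347.8 K: K = (1.907, 0.122), RR gives ψ = 0.274, H_out = 8.439 kJ/mol
  T = 343.6 K: K = (1.769, 0.112), RR gives ψ = 0.189, H_out = 5.627 kJ/mol
  T = 341.5 K: K = (1.703, 0.107), RR gives ψ = 0.138, H_out = 3.967 kJ/mol
Linear interpolation between T = 341.5 (H_out = 3.967) and T = 343.6 (H_out = 5.627) on hF = 5.461 gives T ≈ 343.4 K, at which ψ = 0.18.

T = 343.4 K, V/F = 0.18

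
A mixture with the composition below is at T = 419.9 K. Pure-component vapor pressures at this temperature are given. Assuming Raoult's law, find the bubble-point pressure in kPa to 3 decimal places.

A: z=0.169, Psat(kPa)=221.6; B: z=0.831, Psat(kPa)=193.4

Pbub = 198.166 kPa

At the bubble point ψ → 0, so ΣzᵢKᵢ = 1 with Kᵢ = Pᵢˢᵃᵗ/P ⇒ P = ΣzᵢPᵢˢᵃᵗ.
P = 0.169·221.6 + 0.831·193.4 = 198.166 kPa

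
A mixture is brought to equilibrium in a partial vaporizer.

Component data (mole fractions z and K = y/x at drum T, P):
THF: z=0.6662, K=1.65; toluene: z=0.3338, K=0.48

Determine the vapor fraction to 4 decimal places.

Rachford–Rice: g(ψ) = Σ zᵢ(Kᵢ−1)/(1+ψ(Kᵢ−1)) = 0.
Feasibility: ΣzᵢKᵢ = 1.2595, Σzᵢ/Kᵢ = 1.0992 — both > 1, two phases present.
Binary case is linear: z₁(K₁−1)(1+ψ(K₂−1)) + z₂(K₂−1)(1+ψ(K₁−1)) = 0
⇒ ψ = [z₁(K₁−1)+z₂(K₂−1)] / [−(K₁−1)(K₂−1)] = 0.25945/0.33800 = 0.7676

ψ = 0.7676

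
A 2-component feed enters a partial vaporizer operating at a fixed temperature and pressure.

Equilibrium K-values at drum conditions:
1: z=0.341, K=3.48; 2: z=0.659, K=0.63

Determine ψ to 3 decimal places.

Material balance + equilibrium reduce to Σ zᵢ(Kᵢ−1)/(1+ψ(Kᵢ−1)) = 0.
g(0) = ΣzᵢKᵢ − 1 = 0.602 and g(1) = 1 − Σzᵢ/Kᵢ = -0.144, so a root lies in (0, 1).
Binary case is linear: z₁(K₁−1)(1+ψ(K₂−1)) + z₂(K₂−1)(1+ψ(K₁−1)) = 0
⇒ ψ = [z₁(K₁−1)+z₂(K₂−1)] / [−(K₁−1)(K₂−1)] = 0.6019/0.9176 = 0.656

ψ = 0.656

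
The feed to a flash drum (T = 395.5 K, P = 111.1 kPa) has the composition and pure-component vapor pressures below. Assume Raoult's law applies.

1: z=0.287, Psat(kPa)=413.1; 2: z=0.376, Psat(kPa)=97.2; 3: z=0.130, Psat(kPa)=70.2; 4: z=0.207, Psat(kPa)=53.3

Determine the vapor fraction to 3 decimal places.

ψ = 0.662

Raoult's law: Kᵢ = Pᵢˢᵃᵗ/P = Pᵢˢᵃᵗ/111.1.
  K_1 = 413.1/111.1 = 3.71827, K_2 = 97.2/111.1 = 0.87489, K_3 = 70.2/111.1 = 0.63186, K_4 = 53.3/111.1 = 0.47975
Rachford–Rice: g(ψ) = Σ zᵢ(Kᵢ−1)/(1+ψ(Kᵢ−1)) = 0.
Feasibility: ΣzᵢKᵢ = 1.578, Σzᵢ/Kᵢ = 1.144 — both > 1, two phases present.
Newton–Raphson from ψ = 0.56:
  ψ = 0.560: g = 0.0465, g' = -0.480 → ψ = 0.657
  ψ = 0.657: g = 0.0021, g' = -0.440 → ψ = 0.662
Converged at ψ = 0.662.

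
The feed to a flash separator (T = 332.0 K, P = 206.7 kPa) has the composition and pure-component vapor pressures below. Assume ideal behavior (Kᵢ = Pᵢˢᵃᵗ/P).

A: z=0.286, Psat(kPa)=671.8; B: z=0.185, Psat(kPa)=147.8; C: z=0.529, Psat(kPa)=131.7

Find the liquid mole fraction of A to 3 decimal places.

Raoult's law: Kᵢ = Pᵢˢᵃᵗ/P = Pᵢˢᵃᵗ/206.7.
  K_A = 671.8/206.7 = 3.25012, K_B = 147.8/206.7 = 0.71505, K_C = 131.7/206.7 = 0.63716
Iterate (Newton) starting at β = 0.5:
  β = 0.500: g = 0.0069, g' = -0.445 → β = 0.515
  β = 0.515: g = 0.0001, g' = -0.436 → β = 0.516
Converged at β = 0.516.
Compositions from xᵢ = zᵢ/(1+β(Kᵢ−1)), yᵢ = Kᵢxᵢ:
  A: x = 0.132, y = 0.430
  B: x = 0.217, y = 0.155
  C: x = 0.651, y = 0.415

x_A = 0.132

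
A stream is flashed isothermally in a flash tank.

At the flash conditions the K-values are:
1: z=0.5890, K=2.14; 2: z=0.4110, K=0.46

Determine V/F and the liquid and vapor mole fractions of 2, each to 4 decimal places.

V/F = 0.7302, x_2 = 0.6786, y_2 = 0.3121

Rachford–Rice: g(V/F) = Σ zᵢ(Kᵢ−1)/(1+V/F(Kᵢ−1)) = 0.
Check two-phase: ΣzᵢKᵢ = 1.4495 > 1 and Σzᵢ/Kᵢ = 1.1687 > 1, so g(0) = 0.4495 > 0 and g(1) = -0.1687 < 0.
Iterate (Newton) starting at V/F = 0.5:
  V/F = 0.5000: g = 0.12365, g' = -0.5354 → V/F = 0.7309
  V/F = 0.7309: g = -0.00040, g' = -0.5549 → V/F = 0.7302
Converged at V/F = 0.7302.
Compositions from xᵢ = zᵢ/(1+V/F(Kᵢ−1)), yᵢ = Kᵢxᵢ:
  1: x = 0.3214, y = 0.6879
  2: x = 0.6786, y = 0.3121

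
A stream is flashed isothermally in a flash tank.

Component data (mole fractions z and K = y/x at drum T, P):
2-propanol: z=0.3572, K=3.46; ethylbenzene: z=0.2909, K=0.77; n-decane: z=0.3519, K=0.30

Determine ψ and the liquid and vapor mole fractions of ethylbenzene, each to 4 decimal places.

Newton–Raphson from ψ = 0.43:
  ψ = 0.4300: g = 0.00036, g' = -0.8823 → ψ = 0.4304
Converged at ψ = 0.4304.
Compositions from xᵢ = zᵢ/(1+ψ(Kᵢ−1)), yᵢ = Kᵢxᵢ:
  2-propanol: x = 0.1735, y = 0.6003
  ethylbenzene: x = 0.3229, y = 0.2486
  n-decane: x = 0.5036, y = 0.1511

ψ = 0.4304, x_ethylbenzene = 0.3229, y_ethylbenzene = 0.2486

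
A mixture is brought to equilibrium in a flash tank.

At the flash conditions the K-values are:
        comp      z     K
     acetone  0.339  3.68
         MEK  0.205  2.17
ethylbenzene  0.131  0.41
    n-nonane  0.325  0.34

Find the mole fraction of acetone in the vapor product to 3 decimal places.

Iterate (Newton) starting at ψ = 0.5:
  ψ = 0.500: g = 0.1098, g' = -0.963 → ψ = 0.614
  ψ = 0.614: g = 0.0012, g' = -0.955 → ψ = 0.615
Converged at ψ = 0.615.
Compositions from xᵢ = zᵢ/(1+ψ(Kᵢ−1)), yᵢ = Kᵢxᵢ:
  acetone: x = 0.128, y = 0.471
  MEK: x = 0.119, y = 0.259
  ethylbenzene: x = 0.206, y = 0.084
  n-nonane: x = 0.547, y = 0.186

y_acetone = 0.471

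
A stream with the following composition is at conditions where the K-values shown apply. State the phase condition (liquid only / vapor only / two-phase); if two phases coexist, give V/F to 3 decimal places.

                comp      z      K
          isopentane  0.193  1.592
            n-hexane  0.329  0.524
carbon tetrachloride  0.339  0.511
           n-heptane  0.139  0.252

liquid only

ΣzᵢKᵢ = 0.688; Σzᵢ/Kᵢ = 1.964.
Since ΣzᵢKᵢ < 1 the mixture is below its bubble point — single liquid phase.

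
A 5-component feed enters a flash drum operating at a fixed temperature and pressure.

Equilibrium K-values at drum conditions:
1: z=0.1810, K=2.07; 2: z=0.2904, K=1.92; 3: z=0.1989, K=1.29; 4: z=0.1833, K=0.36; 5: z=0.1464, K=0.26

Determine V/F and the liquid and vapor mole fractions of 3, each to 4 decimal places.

V/F = 0.5256, x_3 = 0.1726, y_3 = 0.2226

Newton–Raphson from V/F = 0.55:
  V/F = 0.5500: g = -0.01466, g' = -0.6097 → V/F = 0.5260
  V/F = 0.5260: g = -0.00019, g' = -0.5946 → V/F = 0.5256
Converged at V/F = 0.5256.
Compositions from xᵢ = zᵢ/(1+V/F(Kᵢ−1)), yᵢ = Kᵢxᵢ:
  1: x = 0.1158, y = 0.2398
  2: x = 0.1957, y = 0.3758
  3: x = 0.1726, y = 0.2226
  4: x = 0.2762, y = 0.0994
  5: x = 0.2396, y = 0.0623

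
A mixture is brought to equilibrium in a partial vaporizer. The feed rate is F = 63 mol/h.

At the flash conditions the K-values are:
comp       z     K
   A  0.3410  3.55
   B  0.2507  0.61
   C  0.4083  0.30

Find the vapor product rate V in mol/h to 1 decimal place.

Rachford–Rice: g(β) = Σ zᵢ(Kᵢ−1)/(1+β(Kᵢ−1)) = 0.
g(0) = ΣzᵢKᵢ − 1 = 0.4860 and g(1) = 1 − Σzᵢ/Kᵢ = -0.8680, so a root lies in (0, 1).
Iterate (Newton) starting at β = 0.65:
  β = 0.6500: g = -0.32819, g' = -1.0560 → β = 0.3392
  β = 0.3392: g = -0.02123, g' = -1.0322 → β = 0.3186
  β = 0.3186: g = 0.00024, g' = -1.0561 → β = 0.3189
Converged at β = 0.3189.
Then V = β·F = 0.3189·63 = 20.1 mol/h and L = F − V = 42.9 mol/h.

V = 20.1 mol/h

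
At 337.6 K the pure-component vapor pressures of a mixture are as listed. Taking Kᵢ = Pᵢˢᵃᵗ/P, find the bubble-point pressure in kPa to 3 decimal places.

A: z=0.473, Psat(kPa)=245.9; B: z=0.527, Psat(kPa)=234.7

Pbub = 239.998 kPa

At the bubble point ψ → 0, so ΣzᵢKᵢ = 1 with Kᵢ = Pᵢˢᵃᵗ/P ⇒ P = ΣzᵢPᵢˢᵃᵗ.
P = 0.473·245.9 + 0.527·234.7 = 239.998 kPa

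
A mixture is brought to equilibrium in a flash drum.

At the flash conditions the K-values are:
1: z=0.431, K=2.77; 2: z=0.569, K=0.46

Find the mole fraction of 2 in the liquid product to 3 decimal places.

x_2 = 0.766

Let β = V/F and solve Σ zᵢ(Kᵢ−1)/(1+β(Kᵢ−1)) = 0.
Check two-phase: ΣzᵢKᵢ = 1.456 > 1 and Σzᵢ/Kᵢ = 1.393 > 1, so g(0) = 0.456 > 0 and g(1) = -0.393 < 0.
Newton iteration, β⁰ = 0.66:
  β = 0.660: g = -0.1256, g' = -0.688 → β = 0.477
Converged at β = 0.477.
Compositions from xᵢ = zᵢ/(1+β(Kᵢ−1)), yᵢ = Kᵢxᵢ:
  1: x = 0.234, y = 0.648
  2: x = 0.766, y = 0.352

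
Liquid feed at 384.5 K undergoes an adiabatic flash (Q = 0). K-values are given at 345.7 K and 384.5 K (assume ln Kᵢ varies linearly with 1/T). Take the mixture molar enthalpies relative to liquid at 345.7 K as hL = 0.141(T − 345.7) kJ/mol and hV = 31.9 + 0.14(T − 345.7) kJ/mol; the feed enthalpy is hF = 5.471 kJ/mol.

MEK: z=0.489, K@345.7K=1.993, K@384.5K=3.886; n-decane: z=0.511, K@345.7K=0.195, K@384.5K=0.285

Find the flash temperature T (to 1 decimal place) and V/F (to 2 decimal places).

T = 349.0 K, V/F = 0.16

Adiabatic flash: solve Rachford–Rice at each trial T, then check hF = ψ·hV(T) + (1−ψ)·hL(T).
  T = 345.7 K: K = (1.993, 0.195), RR gives ψ = 0.093, H_out = 2.962 kJ/mol
  T = 384.5 K: K = (3.886, 0.285), RR gives ψ = 0.507, H_out = 21.620 kJ/mol
  T = 365.1 K: K = (2.833, 0.238), RR gives ψ = 0.363, H_out = 14.309 kJ/mol
  T = 355.4 K: K = (2.387, 0.216), RR gives ψ = 0.255, H_out = 9.516 kJ/mol
  T = 350.5 K: K = (2.182, 0.205), RR gives ψ = 0.183, H_out = 6.515 kJ/mol
  T = 348.1 K: K = (2.086, 0.200), RR gives ψ = 0.141, H_out = 4.830 kJ/mol
Linear interpolation between T = 348.1 (H_out = 4.830) and T = 350.5 (H_out = 6.515) on hF = 5.471 gives T ≈ 349.0 K, at which ψ = 0.16.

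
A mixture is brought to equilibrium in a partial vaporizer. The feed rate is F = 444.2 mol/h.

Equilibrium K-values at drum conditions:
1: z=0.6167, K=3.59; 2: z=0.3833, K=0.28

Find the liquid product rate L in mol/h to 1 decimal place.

Rachford–Rice: g(V/F) = Σ zᵢ(Kᵢ−1)/(1+V/F(Kᵢ−1)) = 0.
g(0) = ΣzᵢKᵢ − 1 = 1.3213 and g(1) = 1 − Σzᵢ/Kᵢ = -0.5407, so a root lies in (0, 1).
Binary case is linear: z₁(K₁−1)(1+V/F(K₂−1)) + z₂(K₂−1)(1+V/F(K₁−1)) = 0
⇒ V/F = [z₁(K₁−1)+z₂(K₂−1)] / [−(K₁−1)(K₂−1)] = 1.32128/1.86480 = 0.7085
Then V = V/F·F = 0.7085·444.2 = 314.7 mol/h and L = F − V = 129.5 mol/h.

L = 129.5 mol/h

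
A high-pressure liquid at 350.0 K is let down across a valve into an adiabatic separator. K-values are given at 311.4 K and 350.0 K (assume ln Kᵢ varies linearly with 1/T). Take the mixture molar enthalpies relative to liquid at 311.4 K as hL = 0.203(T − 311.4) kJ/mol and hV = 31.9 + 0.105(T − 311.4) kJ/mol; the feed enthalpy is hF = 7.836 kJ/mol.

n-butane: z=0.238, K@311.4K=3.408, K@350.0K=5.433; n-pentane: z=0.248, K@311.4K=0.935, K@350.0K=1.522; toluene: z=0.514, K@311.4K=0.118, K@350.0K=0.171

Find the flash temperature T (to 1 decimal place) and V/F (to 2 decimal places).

T = 325.2 K, V/F = 0.16

Adiabatic flash: solve Rachford–Rice at each trial T, then check hF = ψ·hV(T) + (1−ψ)·hL(T).
  T = 311.4 K: K = (3.408, 0.935, 0.118), RR gives ψ = 0.064, H_out = 2.040 kJ/mol
  T = 350.0 K: K = (5.433, 1.522, 0.171), RR gives ψ = 0.298, H_out = 16.227 kJ/mol
  T = 330.7 K: K = (4.362, 1.210, 0.144), RR gives ψ = 0.198, H_out = 9.866 kJ/mol
  T = 321.0 K: K = (3.867, 1.067, 0.130), RR gives ψ = 0.136, H_out = 6.171 kJ/mol
  T = 325.9 K: K = (4.113, 1.138, 0.137), RR gives ψ = 0.169, H_out = 8.089 kJ/mol
  T = 323.4 K: K = (3.987, 1.102, 0.134), RR gives ψ = 0.153, H_out = 7.125 kJ/mol
  T = 324.6 K: K = (4.047, 1.119, 0.135), RR gives ψ = 0.160, H_out = 7.591 kJ/mol
Linear interpolation between T = 324.6 (H_out = 7.591) and T = 325.9 (H_out = 8.089) on hF = 7.836 gives T ≈ 325.2 K, at which ψ = 0.16.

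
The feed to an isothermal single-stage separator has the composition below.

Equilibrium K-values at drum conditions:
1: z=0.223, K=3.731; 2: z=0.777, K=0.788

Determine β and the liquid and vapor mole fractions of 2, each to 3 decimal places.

β = 0.767, x_2 = 0.928, y_2 = 0.731

Rachford–Rice: g(β) = Σ zᵢ(Kᵢ−1)/(1+β(Kᵢ−1)) = 0.
g(0) = ΣzᵢKᵢ − 1 = 0.444 and g(1) = 1 − Σzᵢ/Kᵢ = -0.046, so a root lies in (0, 1).
Newton–Raphson from β = 0.5:
  β = 0.500: g = 0.0732, g' = -0.341 → β = 0.715
  β = 0.715: g = 0.0122, g' = -0.239 → β = 0.766
  β = 0.766: g = 0.0004, g' = -0.224 → β = 0.767
Converged at β = 0.767.
Compositions from xᵢ = zᵢ/(1+β(Kᵢ−1)), yᵢ = Kᵢxᵢ:
  1: x = 0.072, y = 0.269
  2: x = 0.928, y = 0.731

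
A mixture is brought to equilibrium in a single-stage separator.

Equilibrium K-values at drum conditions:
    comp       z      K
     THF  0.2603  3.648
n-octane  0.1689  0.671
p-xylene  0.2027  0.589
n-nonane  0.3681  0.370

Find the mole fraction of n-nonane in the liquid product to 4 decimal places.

x_n-nonane = 0.4321

Rachford–Rice: g(V/F) = Σ zᵢ(Kᵢ−1)/(1+V/F(Kᵢ−1)) = 0.
g(0) = ΣzᵢKᵢ − 1 = 0.3185 and g(1) = 1 − Σzᵢ/Kᵢ = -0.6621, so a root lies in (0, 1).
Newton iteration, V/F⁰ = 0.4:
  V/F = 0.4000: g = -0.13899, g' = -0.7648 → V/F = 0.2183
  V/F = 0.2183: g = 0.01654, g' = -0.9919 → V/F = 0.2349
  V/F = 0.2349: g = 0.00028, g' = -0.9583 → V/F = 0.2352
Converged at V/F = 0.2352.
Compositions from xᵢ = zᵢ/(1+V/F(Kᵢ−1)), yᵢ = Kᵢxᵢ:
  THF: x = 0.1604, y = 0.5851
  n-octane: x = 0.1831, y = 0.1228
  p-xylene: x = 0.2244, y = 0.1322
  n-nonane: x = 0.4321, y = 0.1599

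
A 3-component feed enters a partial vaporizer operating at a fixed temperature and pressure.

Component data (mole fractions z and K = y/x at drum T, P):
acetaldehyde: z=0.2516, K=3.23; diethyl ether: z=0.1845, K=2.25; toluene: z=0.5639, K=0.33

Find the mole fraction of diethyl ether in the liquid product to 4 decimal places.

Material balance + equilibrium reduce to Σ zᵢ(Kᵢ−1)/(1+V/F(Kᵢ−1)) = 0.
Feasibility: ΣzᵢKᵢ = 1.4139, Σzᵢ/Kᵢ = 1.8687 — both > 1, two phases present.
Iterate (Newton) starting at V/F = 0.55:
  V/F = 0.5500: g = -0.20962, g' = -0.9884 → V/F = 0.3379
  V/F = 0.3379: g = -0.00629, g' = -0.9724 → V/F = 0.3315
Converged at V/F = 0.3315.
Compositions from xᵢ = zᵢ/(1+V/F(Kᵢ−1)), yᵢ = Kᵢxᵢ:
  acetaldehyde: x = 0.1447, y = 0.4673
  diethyl ether: x = 0.1305, y = 0.2935
  toluene: x = 0.7249, y = 0.2392

x_diethyl ether = 0.1305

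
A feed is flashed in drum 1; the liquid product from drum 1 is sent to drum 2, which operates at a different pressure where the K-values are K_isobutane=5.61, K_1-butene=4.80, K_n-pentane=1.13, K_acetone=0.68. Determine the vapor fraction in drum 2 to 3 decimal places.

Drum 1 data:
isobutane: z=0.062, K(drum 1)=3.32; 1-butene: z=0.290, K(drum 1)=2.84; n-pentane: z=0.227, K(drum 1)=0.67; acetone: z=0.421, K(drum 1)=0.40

V/F (drum 2) = 0.803

Drum 1:
Newton iteration, ψ₁⁰ = 0.5:
  ψ₁ = 0.500: g = -0.1061, g' = -0.683 → ψ₁ = 0.345
  ψ₁ = 0.345: g = 0.0035, g' = -0.743 → ψ₁ = 0.349
Converged at ψ₁ = 0.349.
Drum-1 compositions:
  isobutane: x = 0.034, y = 0.114
  1-butene: x = 0.177, y = 0.501
  n-pentane: x = 0.257, y = 0.172
  acetone: x = 0.533, y = 0.213
Drum-2 feed = drum-1 liquid: z₂ = (0.0342, 0.1765, 0.2566, 0.5326).
Drum 2:
Rachford–Rice: g(ψ₂) = Σ zᵢ(Kᵢ−1)/(1+ψ₂(Kᵢ−1)) = 0.
Feasibility: ΣzᵢKᵢ = 1.692, Σzᵢ/Kᵢ = 1.053 — both > 1, two phases present.
Newton–Raphson from ψ₂ = 0.5:
  ψ₂ = 0.500: g = 0.1075, g' = -0.451 → ψ₂ = 0.738
  ψ₂ = 0.738: g = 0.0193, g' = -0.311 → ψ₂ = 0.801
  ψ₂ = 0.801: g = 0.0006, g' = -0.291 → ψ₂ = 0.803
Converged at ψ₂ = 0.803.
  isobutane: x = 0.007, y = 0.041
  1-butene: x = 0.044, y = 0.209
  n-pentane: x = 0.232, y = 0.263
  acetone: x = 0.717, y = 0.487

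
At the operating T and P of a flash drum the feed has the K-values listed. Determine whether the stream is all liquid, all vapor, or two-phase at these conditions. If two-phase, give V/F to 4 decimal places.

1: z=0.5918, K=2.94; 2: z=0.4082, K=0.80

ΣzᵢKᵢ = 2.0665; Σzᵢ/Kᵢ = 0.7115.
Since Σzᵢ/Kᵢ < 1 the mixture is above its dew point — single vapor phase.

all vapor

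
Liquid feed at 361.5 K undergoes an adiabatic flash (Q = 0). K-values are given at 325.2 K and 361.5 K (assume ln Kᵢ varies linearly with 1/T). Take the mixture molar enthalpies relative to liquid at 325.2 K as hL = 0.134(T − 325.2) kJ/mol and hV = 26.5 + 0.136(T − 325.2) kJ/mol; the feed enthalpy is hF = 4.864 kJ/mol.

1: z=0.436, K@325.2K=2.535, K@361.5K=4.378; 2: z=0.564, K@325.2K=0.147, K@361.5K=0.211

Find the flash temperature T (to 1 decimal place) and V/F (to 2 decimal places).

Adiabatic flash: solve Rachford–Rice at each trial T, then check hF = ψ·hV(T) + (1−ψ)·hL(T).
  T = 325.2 K: K = (2.535, 0.147), RR gives ψ = 0.144, H_out = 3.808 kJ/mol
  T = 361.5 K: K = (4.378, 0.211), RR gives ψ = 0.386, H_out = 15.112 kJ/mol
  T = 343.4 K: K = (3.382, 0.178), RR gives ψ = 0.294, H_out = 10.230 kJ/mol
  T = 334.3 K: K = (2.940, 0.162), RR gives ψ = 0.230, H_out = 7.308 kJ/mol
  T = 329.8 K: K = (2.735, 0.155), RR gives ψ = 0.191, H_out = 5.670 kJ/mol
  T = 327.5 K: K = (2.634, 0.151), RR gives ψ = 0.168, H_out = 4.766 kJ/mol
Linear interpolation between T = 327.5 (H_out = 4.766) and T = 329.8 (H_out = 5.670) on hF = 4.864 gives T ≈ 327.7 K, at which ψ = 0.17.

T = 327.7 K, V/F = 0.17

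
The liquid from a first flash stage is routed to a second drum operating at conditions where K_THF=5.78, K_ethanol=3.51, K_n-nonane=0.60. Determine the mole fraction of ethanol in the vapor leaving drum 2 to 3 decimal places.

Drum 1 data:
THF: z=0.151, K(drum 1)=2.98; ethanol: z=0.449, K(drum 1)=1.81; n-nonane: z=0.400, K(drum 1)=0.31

Drum 1:
Iterate (Newton) starting at ψ₁ = 0.31:
  ψ₁ = 0.310: g = 0.1249, g' = -0.724 → ψ₁ = 0.483
Converged at ψ₁ = 0.483.
Drum-1 compositions:
  THF: x = 0.077, y = 0.230
  ethanol: x = 0.323, y = 0.584
  n-nonane: x = 0.600, y = 0.186
Drum-2 feed = drum-1 liquid: z₂ = (0.0772, 0.3227, 0.6002).
Drum 2:
Newton iteration, ψ₂⁰ = 0.67:
  ψ₂ = 0.670: g = 0.0618, g' = -0.562 → ψ₂ = 0.780
  ψ₂ = 0.780: g = 0.0029, g' = -0.514 → ψ₂ = 0.786
Converged at ψ₂ = 0.786.
  THF: x = 0.016, y = 0.094
  ethanol: x = 0.109, y = 0.381
  n-nonane: x = 0.875, y = 0.525

y_ethanol (drum 2) = 0.381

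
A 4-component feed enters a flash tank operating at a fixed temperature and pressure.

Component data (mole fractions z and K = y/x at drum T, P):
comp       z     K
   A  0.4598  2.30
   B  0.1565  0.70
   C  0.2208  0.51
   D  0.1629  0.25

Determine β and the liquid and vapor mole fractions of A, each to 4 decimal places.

β = 0.4494, x_A = 0.2902, y_A = 0.6675

Material balance + equilibrium reduce to Σ zᵢ(Kᵢ−1)/(1+β(Kᵢ−1)) = 0.
g(0) = ΣzᵢKᵢ − 1 = 0.3204 and g(1) = 1 − Σzᵢ/Kᵢ = -0.5080, so a root lies in (0, 1).
Newton iteration, β⁰ = 0.5:
  β = 0.5000: g = -0.03175, g' = -0.6325 → β = 0.4498
  β = 0.4498: g = -0.00024, g' = -0.6241 → β = 0.4494
Converged at β = 0.4494.
Compositions from xᵢ = zᵢ/(1+β(Kᵢ−1)), yᵢ = Kᵢxᵢ:
  A: x = 0.2902, y = 0.6675
  B: x = 0.1809, y = 0.1266
  C: x = 0.2832, y = 0.1444
  D: x = 0.2457, y = 0.0614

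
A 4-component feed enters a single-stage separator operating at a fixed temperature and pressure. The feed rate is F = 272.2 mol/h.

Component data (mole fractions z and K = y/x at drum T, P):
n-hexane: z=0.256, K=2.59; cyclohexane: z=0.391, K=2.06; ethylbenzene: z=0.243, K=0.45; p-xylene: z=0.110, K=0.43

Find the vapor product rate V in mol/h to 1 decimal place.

Newton–Raphson from ψ = 0.5:
  ψ = 0.500: g = 0.2256, g' = -0.598 → ψ = 0.877
  ψ = 0.877: g = 0.0012, g' = -0.648 → ψ = 0.879
Converged at ψ = 0.879.
Then V = ψ·F = 0.8789·272.2 = 239.2 mol/h and L = F − V = 33.0 mol/h.

V = 239.2 mol/h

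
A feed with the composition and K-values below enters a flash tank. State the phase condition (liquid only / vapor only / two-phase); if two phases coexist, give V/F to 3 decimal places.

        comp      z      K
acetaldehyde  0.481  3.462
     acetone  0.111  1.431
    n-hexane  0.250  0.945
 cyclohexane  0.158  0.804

ΣzᵢKᵢ = 2.187; Σzᵢ/Kᵢ = 0.678.
Since Σzᵢ/Kᵢ < 1 the mixture is above its dew point — single vapor phase.

vapor only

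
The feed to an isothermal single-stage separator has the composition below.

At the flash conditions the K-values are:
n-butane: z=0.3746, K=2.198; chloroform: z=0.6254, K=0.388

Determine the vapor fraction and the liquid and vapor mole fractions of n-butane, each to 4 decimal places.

ψ = 0.0901, x_n-butane = 0.3381, y_n-butane = 0.7432

Let ψ = V/F and solve Σ zᵢ(Kᵢ−1)/(1+ψ(Kᵢ−1)) = 0.
g(0) = ΣzᵢKᵢ − 1 = 0.0660 and g(1) = 1 − Σzᵢ/Kᵢ = -0.7823, so a root lies in (0, 1).
Binary case is linear: z₁(K₁−1)(1+ψ(K₂−1)) + z₂(K₂−1)(1+ψ(K₁−1)) = 0
⇒ ψ = [z₁(K₁−1)+z₂(K₂−1)] / [−(K₁−1)(K₂−1)] = 0.06603/0.73318 = 0.0901
Compositions from xᵢ = zᵢ/(1+ψ(Kᵢ−1)), yᵢ = Kᵢxᵢ:
  n-butane: x = 0.3381, y = 0.7432
  chloroform: x = 0.6619, y = 0.2568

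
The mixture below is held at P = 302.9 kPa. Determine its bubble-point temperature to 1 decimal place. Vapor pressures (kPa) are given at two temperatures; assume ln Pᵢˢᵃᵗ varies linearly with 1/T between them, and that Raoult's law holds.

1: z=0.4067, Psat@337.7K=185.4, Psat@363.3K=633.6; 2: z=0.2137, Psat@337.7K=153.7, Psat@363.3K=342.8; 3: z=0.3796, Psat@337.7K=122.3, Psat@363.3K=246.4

T = 354.5 K

Bubble-point temperature: ΣzᵢPᵢˢᵃᵗ(T) = P. Interpolate ln Pᵢˢᵃᵗ = aᵢ + bᵢ/T.
  T = 337.7 K: ΣzᵢPᵢˢᵃᵗ = 154.67 kPa
  T = 363.3 K: ΣzᵢPᵢˢᵃᵗ = 424.47 kPa
  T = 350.5 K: ΣzᵢPᵢˢᵃᵗ = 259.08 kPa
  T = 356.9 K: ΣzᵢPᵢˢᵃᵗ = 332.53 kPa
  T = 353.7 K: ΣzᵢPᵢˢᵃᵗ = 293.71 kPa
  T = 355.3 K: ΣzᵢPᵢˢᵃᵗ = 312.57 kPa
Interpolating between 353.7 K and 355.3 K gives T ≈ 354.5 K.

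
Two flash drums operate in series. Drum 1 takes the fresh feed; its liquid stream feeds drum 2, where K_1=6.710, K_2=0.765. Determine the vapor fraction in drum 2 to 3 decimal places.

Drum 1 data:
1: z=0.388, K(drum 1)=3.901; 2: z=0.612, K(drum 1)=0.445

Drum 1:
Let ψ₁ = V/F and solve Σ zᵢ(Kᵢ−1)/(1+ψ₁(Kᵢ−1)) = 0.
Check two-phase: ΣzᵢKᵢ = 1.786 > 1 and Σzᵢ/Kᵢ = 1.475 > 1, so g(0) = 0.786 > 0 and g(1) = -0.475 < 0.
Binary case is linear: z₁(K₁−1)(1+ψ₁(K₂−1)) + z₂(K₂−1)(1+ψ₁(K₁−1)) = 0
⇒ ψ₁ = [z₁(K₁−1)+z₂(K₂−1)] / [−(K₁−1)(K₂−1)] = 0.7859/1.6101 = 0.488
Drum-1 compositions:
  1: x = 0.161, y = 0.626
  2: x = 0.839, y = 0.374
Drum-2 feed = drum-1 liquid: z₂ = (0.1606, 0.8394).
Drum 2:
Let ψ₂ = V/F and solve Σ zᵢ(Kᵢ−1)/(1+ψ₂(Kᵢ−1)) = 0.
g(0) = ΣzᵢKᵢ − 1 = 0.720 and g(1) = 1 − Σzᵢ/Kᵢ = -0.121, so a root lies in (0, 1).
Newton iteration, ψ₂⁰ = 0.5:
  ψ₂ = 0.500: g = 0.0143, g' = -0.412 → ψ₂ = 0.535
  ψ₂ = 0.535: g = 0.0006, g' = -0.379 → ψ₂ = 0.536
Converged at ψ₂ = 0.536.
  1: x = 0.040, y = 0.265
  2: x = 0.960, y = 0.735

V/F (drum 2) = 0.536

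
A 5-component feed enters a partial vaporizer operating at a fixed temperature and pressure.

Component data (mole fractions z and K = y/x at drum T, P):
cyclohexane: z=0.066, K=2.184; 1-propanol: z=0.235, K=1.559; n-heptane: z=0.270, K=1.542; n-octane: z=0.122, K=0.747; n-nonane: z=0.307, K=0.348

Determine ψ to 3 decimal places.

Material balance + equilibrium reduce to Σ zᵢ(Kᵢ−1)/(1+ψ(Kᵢ−1)) = 0.
Feasibility: ΣzᵢKᵢ = 1.125, Σzᵢ/Kᵢ = 1.402 — both > 1, two phases present.
Iterate (Newton) starting at ψ = 0.68:
  ψ = 0.680: g = -0.1515, g' = -0.542 → ψ = 0.400
  ψ = 0.400: g = -0.0247, g' = -0.394 → ψ = 0.338
  ψ = 0.338: g = -0.0005, g' = -0.380 → ψ = 0.337
Converged at ψ = 0.337.

ψ = 0.337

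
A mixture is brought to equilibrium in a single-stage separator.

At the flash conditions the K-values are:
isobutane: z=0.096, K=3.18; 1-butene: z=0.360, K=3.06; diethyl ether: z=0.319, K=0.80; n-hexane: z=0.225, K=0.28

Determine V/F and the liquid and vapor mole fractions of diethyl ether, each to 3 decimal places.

Newton iteration, V/F⁰ = 0.5:
  V/F = 0.500: g = 0.1414, g' = -0.776 → V/F = 0.682
Converged at V/F = 0.682.
Compositions from xᵢ = zᵢ/(1+V/F(Kᵢ−1)), yᵢ = Kᵢxᵢ:
  isobutane: x = 0.039, y = 0.123
  1-butene: x = 0.150, y = 0.458
  diethyl ether: x = 0.369, y = 0.296
  n-hexane: x = 0.442, y = 0.124

V/F = 0.682, x_diethyl ether = 0.369, y_diethyl ether = 0.296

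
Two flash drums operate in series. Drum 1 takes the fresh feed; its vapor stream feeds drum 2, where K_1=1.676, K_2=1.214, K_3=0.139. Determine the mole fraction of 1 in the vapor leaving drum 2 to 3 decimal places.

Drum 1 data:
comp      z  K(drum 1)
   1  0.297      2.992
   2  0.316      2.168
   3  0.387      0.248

y_1 (drum 2) = 0.507

Drum 1:
Let ψ₁ = V/F and solve Σ zᵢ(Kᵢ−1)/(1+ψ₁(Kᵢ−1)) = 0.
g(0) = ΣzᵢKᵢ − 1 = 0.670 and g(1) = 1 − Σzᵢ/Kᵢ = -0.806, so a root lies in (0, 1).
Newton–Raphson from ψ₁ = 0.38:
  ψ₁ = 0.380: g = 0.1849, g' = -1.018 → ψ₁ = 0.562
  ψ₁ = 0.562: g = -0.0018, g' = -1.076 → ψ₁ = 0.560
Converged at ψ₁ = 0.560.
Drum-1 compositions:
  1: x = 0.140, y = 0.420
  2: x = 0.191, y = 0.414
  3: x = 0.669, y = 0.166
Drum-2 feed = drum-1 vapor: z₂ = (0.4200, 0.4142, 0.1658).
Drum 2:
Rachford–Rice: g(ψ₂) = Σ zᵢ(Kᵢ−1)/(1+ψ₂(Kᵢ−1)) = 0.
Feasibility: ΣzᵢKᵢ = 1.230, Σzᵢ/Kᵢ = 1.785 — both > 1, two phases present.
Newton–Raphson from ψ₂ = 0.5:
  ψ₂ = 0.500: g = 0.0416, g' = -0.502 → ψ₂ = 0.583
  ψ₂ = 0.583: g = -0.0041, g' = -0.609 → ψ₂ = 0.576
Converged at ψ₂ = 0.576.
  1: x = 0.302, y = 0.507
  2: x = 0.369, y = 0.448
  3: x = 0.329, y = 0.046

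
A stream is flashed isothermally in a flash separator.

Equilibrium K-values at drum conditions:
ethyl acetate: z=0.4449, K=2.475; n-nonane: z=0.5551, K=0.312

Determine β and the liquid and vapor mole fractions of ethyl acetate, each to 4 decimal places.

Material balance + equilibrium reduce to Σ zᵢ(Kᵢ−1)/(1+β(Kᵢ−1)) = 0.
g(0) = ΣzᵢKᵢ − 1 = 0.2743 and g(1) = 1 − Σzᵢ/Kᵢ = -0.9589, so a root lies in (0, 1).
Binary case is linear: z₁(K₁−1)(1+β(K₂−1)) + z₂(K₂−1)(1+β(K₁−1)) = 0
⇒ β = [z₁(K₁−1)+z₂(K₂−1)] / [−(K₁−1)(K₂−1)] = 0.27432/1.01480 = 0.2703
Compositions from xᵢ = zᵢ/(1+β(Kᵢ−1)), yᵢ = Kᵢxᵢ:
  ethyl acetate: x = 0.3181, y = 0.7872
  n-nonane: x = 0.6819, y = 0.2128

β = 0.2703, x_ethyl acetate = 0.3181, y_ethyl acetate = 0.7872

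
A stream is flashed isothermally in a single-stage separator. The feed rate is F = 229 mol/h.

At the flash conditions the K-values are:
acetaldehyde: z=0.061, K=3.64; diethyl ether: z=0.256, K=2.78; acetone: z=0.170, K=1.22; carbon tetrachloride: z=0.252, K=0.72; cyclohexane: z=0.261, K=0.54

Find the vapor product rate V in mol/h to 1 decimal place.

Let β = V/F and solve Σ zᵢ(Kᵢ−1)/(1+β(Kᵢ−1)) = 0.
Check two-phase: ΣzᵢKᵢ = 1.464 > 1 and Σzᵢ/Kᵢ = 1.082 > 1, so g(0) = 0.463 > 0 and g(1) = -0.082 < 0.
Iterate (Newton) starting at β = 0.5:
  β = 0.500: g = 0.1062, g' = -0.433 → β = 0.746
  β = 0.746: g = 0.0103, g' = -0.364 → β = 0.774
Converged at β = 0.774.
Then V = β·F = 0.7740·229 = 177.2 mol/h and L = F − V = 51.8 mol/h.

V = 177.2 mol/h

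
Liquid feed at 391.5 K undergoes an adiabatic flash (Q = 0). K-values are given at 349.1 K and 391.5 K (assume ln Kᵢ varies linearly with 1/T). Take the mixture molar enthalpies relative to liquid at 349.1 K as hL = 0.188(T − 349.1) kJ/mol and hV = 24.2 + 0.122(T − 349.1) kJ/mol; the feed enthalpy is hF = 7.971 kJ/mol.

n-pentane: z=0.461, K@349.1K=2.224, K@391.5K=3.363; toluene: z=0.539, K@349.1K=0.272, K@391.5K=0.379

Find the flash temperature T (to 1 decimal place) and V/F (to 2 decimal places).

Adiabatic flash: solve Rachford–Rice at each trial T, then check hF = ψ·hV(T) + (1−ψ)·hL(T).
  T = 349.1 K: K = (2.224, 0.272), RR gives ψ = 0.193, H_out = 4.668 kJ/mol
  T = 391.5 K: K = (3.363, 0.379), RR gives ψ = 0.514, H_out = 18.977 kJ/mol
  T = 370.3 K: K = (2.767, 0.324), RR gives ψ = 0.377, H_out = 12.584 kJ/mol
  T = 359.7 K: K = (2.489, 0.298), RR gives ψ = 0.294, H_out = 8.911 kJ/mol
  T = 354.4 K: K = (2.355, 0.285), RR gives ψ = 0.247, H_out = 6.879 kJ/mol
  T = 357.0 K: K = (2.420, 0.291), RR gives ψ = 0.271, H_out = 7.896 kJ/mol
  T = 358.4 K: K = (2.456, 0.295), RR gives ψ = 0.283, H_out = 8.427 kJ/mol
Linear interpolation between T = 357.0 (H_out = 7.896) and T = 358.4 (H_out = 8.427) on hF = 7.971 gives T ≈ 357.2 K, at which ψ = 0.27.

T = 357.2 K, V/F = 0.27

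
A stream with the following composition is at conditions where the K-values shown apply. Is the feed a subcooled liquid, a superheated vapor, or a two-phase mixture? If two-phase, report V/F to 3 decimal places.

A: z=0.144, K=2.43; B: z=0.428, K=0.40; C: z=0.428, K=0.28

ΣzᵢKᵢ = 0.641; Σzᵢ/Kᵢ = 2.658.
Since ΣzᵢKᵢ < 1 the mixture is below its bubble point — single liquid phase.

subcooled liquid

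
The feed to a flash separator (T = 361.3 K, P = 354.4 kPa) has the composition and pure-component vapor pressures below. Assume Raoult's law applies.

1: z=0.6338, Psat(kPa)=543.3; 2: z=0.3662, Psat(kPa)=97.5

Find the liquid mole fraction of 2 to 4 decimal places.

Raoult's law: Kᵢ = Pᵢˢᵃᵗ/P = Pᵢˢᵃᵗ/354.4.
  K_1 = 543.3/354.4 = 1.533014, K_2 = 97.5/354.4 = 0.275113
Rachford–Rice: g(V/F) = Σ zᵢ(Kᵢ−1)/(1+V/F(Kᵢ−1)) = 0.
g(0) = ΣzᵢKᵢ − 1 = 0.0724 and g(1) = 1 − Σzᵢ/Kᵢ = -0.7445, so a root lies in (0, 1).
Binary case is linear: z₁(K₁−1)(1+V/F(K₂−1)) + z₂(K₂−1)(1+V/F(K₁−1)) = 0
⇒ V/F = [z₁(K₁−1)+z₂(K₂−1)] / [−(K₁−1)(K₂−1)] = 0.07237/0.38637 = 0.1873
Compositions from xᵢ = zᵢ/(1+V/F(Kᵢ−1)), yᵢ = Kᵢxᵢ:
  1: x = 0.5763, y = 0.8834
  2: x = 0.4237, y = 0.1166

x_2 = 0.4237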